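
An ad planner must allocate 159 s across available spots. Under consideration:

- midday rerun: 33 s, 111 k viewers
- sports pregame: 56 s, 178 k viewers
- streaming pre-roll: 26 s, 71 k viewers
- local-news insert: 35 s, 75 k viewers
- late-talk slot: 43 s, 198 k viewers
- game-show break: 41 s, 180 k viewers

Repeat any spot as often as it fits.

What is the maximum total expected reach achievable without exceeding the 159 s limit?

669

By expected reach per s: late-talk slot 4.60, game-show break 4.39, midday rerun 3.36 lead.
Greedy by ratio would take streaming pre-roll + 3×late-talk slot: 155 s used, total 665.
The 112 s tied up in streaming pre-roll and 2×late-talk slot is better spent on midday rerun + 2×game-show break — total rises to 669 (158 s).
Nothing else within 159 s beats 669.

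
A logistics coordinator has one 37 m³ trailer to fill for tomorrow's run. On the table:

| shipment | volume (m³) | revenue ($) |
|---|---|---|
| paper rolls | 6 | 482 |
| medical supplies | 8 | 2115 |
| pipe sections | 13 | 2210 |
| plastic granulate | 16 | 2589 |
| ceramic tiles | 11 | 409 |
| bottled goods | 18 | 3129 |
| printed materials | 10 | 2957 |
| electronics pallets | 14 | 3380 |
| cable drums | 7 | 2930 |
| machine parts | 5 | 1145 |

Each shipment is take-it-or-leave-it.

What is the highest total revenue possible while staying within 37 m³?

10412

Greedy by ratio would take paper rolls + medical supplies + printed materials + cable drums + machine parts: 36 m³ used, total 9629.
Dropping paper rolls and medical supplies frees 14 m³; slotting in electronics pallets (14 m³) lifts the total to 10412 at 36 m³.
Next best is paper rolls + printed materials + electronics pallets + cable drums at 9749 (37 m³) — short by 663.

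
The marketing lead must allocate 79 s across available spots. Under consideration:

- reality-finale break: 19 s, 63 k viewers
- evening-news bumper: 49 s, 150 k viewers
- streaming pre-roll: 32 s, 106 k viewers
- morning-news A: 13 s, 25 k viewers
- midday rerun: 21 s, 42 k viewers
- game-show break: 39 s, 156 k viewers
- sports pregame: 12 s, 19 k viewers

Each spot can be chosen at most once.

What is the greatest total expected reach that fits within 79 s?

262

Greedy by ratio would take reality-finale break + midday rerun + game-show break: 79 s used, total 261.
The 40 s tied up in reality-finale break and midday rerun is better spent on streaming pre-roll — total rises to 262 (71 s).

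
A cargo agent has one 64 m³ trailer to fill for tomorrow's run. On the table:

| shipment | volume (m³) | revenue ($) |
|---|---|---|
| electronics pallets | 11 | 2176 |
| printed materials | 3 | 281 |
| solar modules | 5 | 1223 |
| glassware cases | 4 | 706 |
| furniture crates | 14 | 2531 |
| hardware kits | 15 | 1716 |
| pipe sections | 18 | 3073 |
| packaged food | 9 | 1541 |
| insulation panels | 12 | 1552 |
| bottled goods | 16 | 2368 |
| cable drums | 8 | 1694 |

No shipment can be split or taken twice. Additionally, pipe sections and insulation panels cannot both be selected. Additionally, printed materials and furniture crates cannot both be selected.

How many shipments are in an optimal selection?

6

Best achievable revenue is 11721.
electronics pallets + glassware cases + furniture crates + pipe sections + packaged food + cable drums hits 11721 at 64 m³.
Any selection reaching 11721 contains exactly 6 shipments.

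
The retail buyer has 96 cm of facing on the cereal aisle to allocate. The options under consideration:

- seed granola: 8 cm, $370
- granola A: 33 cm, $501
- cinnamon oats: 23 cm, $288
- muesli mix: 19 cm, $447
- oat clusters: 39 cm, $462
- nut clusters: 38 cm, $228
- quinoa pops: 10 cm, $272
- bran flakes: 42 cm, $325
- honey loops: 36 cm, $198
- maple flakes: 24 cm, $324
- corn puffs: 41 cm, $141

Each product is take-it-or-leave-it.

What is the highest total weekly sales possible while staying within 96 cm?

Seed granola + granola A + muesli mix + quinoa pops + maple flakes uses 94 of the 96 cm and totals 1914.

1914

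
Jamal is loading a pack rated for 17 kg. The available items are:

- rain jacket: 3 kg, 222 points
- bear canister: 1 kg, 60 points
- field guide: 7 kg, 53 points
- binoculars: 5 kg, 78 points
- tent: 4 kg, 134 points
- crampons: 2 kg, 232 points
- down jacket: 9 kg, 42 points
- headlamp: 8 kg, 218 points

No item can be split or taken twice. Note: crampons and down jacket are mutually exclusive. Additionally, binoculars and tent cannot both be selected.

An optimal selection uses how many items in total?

4

The maximum utility within 17 kg is 806.
rain jacket + tent + crampons + headlamp hits 806 at 17 kg.
All optima have 4 items.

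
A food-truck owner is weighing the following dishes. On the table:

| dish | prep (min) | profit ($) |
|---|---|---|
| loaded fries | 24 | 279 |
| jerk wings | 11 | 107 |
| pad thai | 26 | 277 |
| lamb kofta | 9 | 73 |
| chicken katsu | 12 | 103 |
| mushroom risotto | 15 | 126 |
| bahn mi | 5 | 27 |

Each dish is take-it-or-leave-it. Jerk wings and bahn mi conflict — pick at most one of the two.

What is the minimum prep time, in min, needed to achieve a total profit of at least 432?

44

Minimise min subject to total profit ≥ 432.
loaded fries + jerk wings + lamb kofta: 459 profit at 44 min.
Below 44 min the best achievable stays under 432.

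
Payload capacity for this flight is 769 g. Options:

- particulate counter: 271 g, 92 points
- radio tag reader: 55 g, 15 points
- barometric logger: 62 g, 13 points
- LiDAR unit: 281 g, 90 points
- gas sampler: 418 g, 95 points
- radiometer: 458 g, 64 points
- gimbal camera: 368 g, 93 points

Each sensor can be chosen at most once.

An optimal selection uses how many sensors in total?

4

Optimal total is 213.
One optimal bundle: particulate counter + radio tag reader + barometric logger + gimbal camera (756 g).
Any selection reaching 213 contains exactly 4 sensors.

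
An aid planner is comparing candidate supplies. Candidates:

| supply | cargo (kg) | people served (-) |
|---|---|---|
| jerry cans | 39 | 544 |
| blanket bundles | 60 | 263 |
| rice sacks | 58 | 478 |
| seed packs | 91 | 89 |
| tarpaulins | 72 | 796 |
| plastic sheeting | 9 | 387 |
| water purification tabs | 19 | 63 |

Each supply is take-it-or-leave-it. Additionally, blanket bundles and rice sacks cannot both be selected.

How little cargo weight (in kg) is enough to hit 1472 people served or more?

120

Look for the lowest-cargo combination reaching 1472.
jerry cans + tarpaulins + plastic sheeting: 1727 people served at 120 kg.
No combination under 120 kg hits 1472.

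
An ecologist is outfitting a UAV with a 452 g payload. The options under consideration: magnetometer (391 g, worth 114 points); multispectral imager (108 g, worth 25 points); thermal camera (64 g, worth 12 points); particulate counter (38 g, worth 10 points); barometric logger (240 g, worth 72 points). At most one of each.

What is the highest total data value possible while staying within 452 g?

Greedy by ratio would take multispectral imager + thermal camera + particulate counter + barometric logger: 450 g used, total 119.
Replace multispectral imager and thermal camera and barometric logger with magnetometer: the trade gains 5 net, giving 124 at 429 g.
The closest alternative, multispectral imager + thermal camera + particulate counter + barometric logger, reaches only 119.

124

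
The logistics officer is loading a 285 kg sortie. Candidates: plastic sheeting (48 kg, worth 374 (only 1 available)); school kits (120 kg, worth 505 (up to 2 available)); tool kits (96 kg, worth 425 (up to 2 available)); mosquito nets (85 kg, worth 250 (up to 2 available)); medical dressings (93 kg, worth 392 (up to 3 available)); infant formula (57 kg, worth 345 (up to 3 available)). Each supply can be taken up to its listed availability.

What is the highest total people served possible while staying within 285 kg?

1569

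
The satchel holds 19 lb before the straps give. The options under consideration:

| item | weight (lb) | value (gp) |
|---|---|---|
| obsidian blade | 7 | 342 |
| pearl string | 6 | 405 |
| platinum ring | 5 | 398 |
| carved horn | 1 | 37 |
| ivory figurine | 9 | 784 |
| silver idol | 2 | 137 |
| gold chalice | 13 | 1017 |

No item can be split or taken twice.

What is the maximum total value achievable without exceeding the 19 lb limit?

The ratio heuristic lands on platinum ring + carved horn + ivory figurine + silver idol (1356) but leaves 2 lb idle.
The 11 lb tied up in ivory figurine and silver idol is better spent on gold chalice — total rises to 1452 (19 lb).
Next best is pearl string + gold chalice at 1422 (19 lb) — short by 30.

1452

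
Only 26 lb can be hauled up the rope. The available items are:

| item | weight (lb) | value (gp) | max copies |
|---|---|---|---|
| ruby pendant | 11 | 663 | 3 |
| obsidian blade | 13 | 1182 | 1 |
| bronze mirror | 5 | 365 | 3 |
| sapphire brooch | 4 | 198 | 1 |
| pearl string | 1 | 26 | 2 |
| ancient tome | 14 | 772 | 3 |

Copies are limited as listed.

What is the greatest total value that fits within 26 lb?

1964

By value per lb: obsidian blade 90.92, bronze mirror 73.00, ruby pendant 60.27, ancient tome 55.14 lead.
Best packing: obsidian blade + 2×bronze mirror + 2×pearl string — 25 lb, 1964 total.
That's the maximum — no swap from here does better than 1964.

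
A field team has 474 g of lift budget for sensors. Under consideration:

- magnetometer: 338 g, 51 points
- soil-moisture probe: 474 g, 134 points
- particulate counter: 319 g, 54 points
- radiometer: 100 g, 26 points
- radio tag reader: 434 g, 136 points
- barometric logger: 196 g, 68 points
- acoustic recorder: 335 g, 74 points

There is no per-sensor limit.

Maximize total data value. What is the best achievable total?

Radio tag reader uses 434 of the 474 g and totals 136.
That's the maximum — no swap from here does better than 136.

136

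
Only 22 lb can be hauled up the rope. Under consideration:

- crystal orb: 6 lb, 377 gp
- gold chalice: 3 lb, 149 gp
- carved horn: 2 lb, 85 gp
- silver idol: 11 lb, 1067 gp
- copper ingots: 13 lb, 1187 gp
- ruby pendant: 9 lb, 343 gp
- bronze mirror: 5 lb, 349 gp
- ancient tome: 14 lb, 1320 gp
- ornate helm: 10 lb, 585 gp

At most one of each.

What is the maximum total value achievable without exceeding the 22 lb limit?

1818

A density-first pass picks crystal orb + silver idol + bronze mirror — 1793 at 22 lb.
Replace crystal orb and silver idol with gold chalice + ancient tome: the trade gains 25 net, giving 1818 at 22 lb.
Runner-up crystal orb + silver idol + bronze mirror tops out at 1793.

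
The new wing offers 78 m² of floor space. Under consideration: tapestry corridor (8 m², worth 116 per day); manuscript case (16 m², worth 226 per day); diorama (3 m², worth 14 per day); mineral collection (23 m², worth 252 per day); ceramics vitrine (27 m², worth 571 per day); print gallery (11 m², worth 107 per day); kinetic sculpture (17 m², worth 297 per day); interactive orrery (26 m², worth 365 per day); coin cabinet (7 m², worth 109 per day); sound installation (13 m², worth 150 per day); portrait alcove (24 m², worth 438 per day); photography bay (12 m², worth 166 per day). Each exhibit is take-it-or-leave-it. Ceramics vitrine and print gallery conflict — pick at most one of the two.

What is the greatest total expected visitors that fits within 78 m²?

Taking diorama + ceramics vitrine + kinetic sculpture + coin cabinet + portrait alcove: 78 m² used, 1429 in expected visitors.

1429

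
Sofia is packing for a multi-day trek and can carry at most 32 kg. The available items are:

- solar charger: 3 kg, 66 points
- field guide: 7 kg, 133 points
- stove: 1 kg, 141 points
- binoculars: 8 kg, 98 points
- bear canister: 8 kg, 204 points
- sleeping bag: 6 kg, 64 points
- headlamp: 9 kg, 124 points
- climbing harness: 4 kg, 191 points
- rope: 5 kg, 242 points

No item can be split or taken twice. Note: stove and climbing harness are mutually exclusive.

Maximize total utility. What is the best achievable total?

884

Ranking by ratio (utility/kg): stove 141.00, rope 48.40, climbing harness 47.75, bear canister 25.50.
Solar charger + field guide + stove + binoculars + bear canister + rope uses 32 of the 32 kg and totals 884.
Every other selection either busts 32 kg or breaks a pairing rule or fails to beat 884.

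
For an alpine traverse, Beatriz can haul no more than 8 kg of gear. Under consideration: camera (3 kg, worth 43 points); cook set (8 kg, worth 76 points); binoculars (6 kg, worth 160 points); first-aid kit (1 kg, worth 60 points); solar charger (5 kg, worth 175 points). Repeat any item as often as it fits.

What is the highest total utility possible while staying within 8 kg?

Ranking by ratio (utility/kg): first-aid kit 60.00, solar charger 35.00, binoculars 26.67, camera 14.33.
Taking 8×first-aid kit: 8 kg used, 480 in utility.
That's the maximum — no swap from here does better than 480.

480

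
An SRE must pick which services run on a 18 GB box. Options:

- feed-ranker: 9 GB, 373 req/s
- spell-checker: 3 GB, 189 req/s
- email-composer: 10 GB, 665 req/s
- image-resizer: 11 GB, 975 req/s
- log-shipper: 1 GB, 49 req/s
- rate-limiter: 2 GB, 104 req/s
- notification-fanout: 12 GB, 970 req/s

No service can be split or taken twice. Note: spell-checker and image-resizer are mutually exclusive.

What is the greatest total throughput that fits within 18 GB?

Density check — image-resizer 88.64, notification-fanout 80.83, email-composer 66.50, spell-checker 63.00 are the best per GB.
Best packing: spell-checker + log-shipper + rate-limiter + notification-fanout — 18 GB, 1312 total.
Next best is spell-checker + rate-limiter + notification-fanout at 1263 (17 GB) — short by 49.

1312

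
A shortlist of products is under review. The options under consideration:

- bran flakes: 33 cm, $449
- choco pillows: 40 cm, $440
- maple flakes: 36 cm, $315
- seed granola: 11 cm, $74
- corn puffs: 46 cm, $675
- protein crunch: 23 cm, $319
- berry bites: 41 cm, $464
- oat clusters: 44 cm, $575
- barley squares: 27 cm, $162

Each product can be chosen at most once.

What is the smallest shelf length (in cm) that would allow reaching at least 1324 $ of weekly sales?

100

Need the lightest bundle worth ≥ 1324.
bran flakes + protein crunch + oat clusters reaches 1343 using 100 cm.
Any bundle with less than 100 cm falls short of 1324.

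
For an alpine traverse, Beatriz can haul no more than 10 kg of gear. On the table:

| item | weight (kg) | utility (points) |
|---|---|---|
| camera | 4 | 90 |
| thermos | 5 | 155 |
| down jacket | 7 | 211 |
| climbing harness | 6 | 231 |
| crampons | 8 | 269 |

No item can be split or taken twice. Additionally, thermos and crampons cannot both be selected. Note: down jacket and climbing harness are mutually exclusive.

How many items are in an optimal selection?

2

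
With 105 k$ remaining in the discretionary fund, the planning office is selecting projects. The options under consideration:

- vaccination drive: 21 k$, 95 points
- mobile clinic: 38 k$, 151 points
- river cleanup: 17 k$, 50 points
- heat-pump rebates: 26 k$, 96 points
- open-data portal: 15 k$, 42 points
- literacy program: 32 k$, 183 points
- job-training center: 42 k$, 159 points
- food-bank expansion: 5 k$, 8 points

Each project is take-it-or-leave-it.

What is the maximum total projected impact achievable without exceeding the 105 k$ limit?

446

Density check — literacy program 5.72, vaccination drive 4.52, mobile clinic 3.97 are the best per k$.
Taking the top-ratio projects first gives vaccination drive + mobile clinic + literacy program + food-bank expansion for 437 (96 k$).
Dropping vaccination drive and mobile clinic frees 59 k$; slotting in heat-pump rebates + job-training center (68 k$) lifts the total to 446 at 105 k$.
No other feasible combination exceeds 446.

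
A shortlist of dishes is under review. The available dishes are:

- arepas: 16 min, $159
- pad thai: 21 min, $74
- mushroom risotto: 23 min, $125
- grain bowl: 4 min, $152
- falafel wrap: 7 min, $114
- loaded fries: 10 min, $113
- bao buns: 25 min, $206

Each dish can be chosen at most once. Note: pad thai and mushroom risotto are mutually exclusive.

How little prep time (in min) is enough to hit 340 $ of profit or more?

21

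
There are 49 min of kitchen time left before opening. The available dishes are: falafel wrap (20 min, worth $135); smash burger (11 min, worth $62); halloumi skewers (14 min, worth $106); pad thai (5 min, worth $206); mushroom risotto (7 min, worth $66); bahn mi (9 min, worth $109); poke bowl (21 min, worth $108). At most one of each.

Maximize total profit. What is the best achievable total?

556

Greedy by ratio would take smash burger + halloumi skewers + pad thai + mushroom risotto + bahn mi: 46 min used, total 549.
Replace smash burger and mushroom risotto with falafel wrap: the trade gains 7 net, giving 556 at 48 min.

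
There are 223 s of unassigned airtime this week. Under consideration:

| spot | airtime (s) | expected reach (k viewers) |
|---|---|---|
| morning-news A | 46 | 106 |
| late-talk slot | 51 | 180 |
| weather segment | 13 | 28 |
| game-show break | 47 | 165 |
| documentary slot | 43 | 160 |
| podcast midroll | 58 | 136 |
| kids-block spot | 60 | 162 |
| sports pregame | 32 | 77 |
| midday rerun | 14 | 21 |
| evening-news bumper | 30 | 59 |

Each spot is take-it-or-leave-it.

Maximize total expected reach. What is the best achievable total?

695

The ratio ordering already packs tightly: late-talk slot + weather segment + game-show break + documentary slot + kids-block spot, 214 s, 695.
That's the maximum — no swap from here does better than 695.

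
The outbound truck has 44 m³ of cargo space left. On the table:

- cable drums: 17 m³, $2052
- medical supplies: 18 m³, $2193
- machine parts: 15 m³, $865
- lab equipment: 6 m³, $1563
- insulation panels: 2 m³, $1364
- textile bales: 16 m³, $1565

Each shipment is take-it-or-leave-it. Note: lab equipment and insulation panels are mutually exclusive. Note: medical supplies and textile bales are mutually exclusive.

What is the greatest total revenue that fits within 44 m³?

Cable drums + medical supplies + lab equipment uses 41 of the 44 m³ and totals 5808.

5808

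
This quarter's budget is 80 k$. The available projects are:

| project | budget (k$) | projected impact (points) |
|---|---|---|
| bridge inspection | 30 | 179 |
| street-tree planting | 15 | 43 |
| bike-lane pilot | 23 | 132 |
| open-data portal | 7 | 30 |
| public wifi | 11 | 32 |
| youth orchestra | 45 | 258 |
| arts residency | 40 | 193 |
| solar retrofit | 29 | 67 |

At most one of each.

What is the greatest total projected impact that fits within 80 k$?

437

By projected impact per k$: bridge inspection 5.97, bike-lane pilot 5.74, youth orchestra 5.73 lead.
Greedy by ratio would take bridge inspection + bike-lane pilot + open-data portal + public wifi: 71 k$ used, total 373.
The 41 k$ tied up in bike-lane pilot and open-data portal and public wifi is better spent on youth orchestra — total rises to 437 (75 k$).
The closest alternative, bike-lane pilot + public wifi + youth orchestra, reaches only 422.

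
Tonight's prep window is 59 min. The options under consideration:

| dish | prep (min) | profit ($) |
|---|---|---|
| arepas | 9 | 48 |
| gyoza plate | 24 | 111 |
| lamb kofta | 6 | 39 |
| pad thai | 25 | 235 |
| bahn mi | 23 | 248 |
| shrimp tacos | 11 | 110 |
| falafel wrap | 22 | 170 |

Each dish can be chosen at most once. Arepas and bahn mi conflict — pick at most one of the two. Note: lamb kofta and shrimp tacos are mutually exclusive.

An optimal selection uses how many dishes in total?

3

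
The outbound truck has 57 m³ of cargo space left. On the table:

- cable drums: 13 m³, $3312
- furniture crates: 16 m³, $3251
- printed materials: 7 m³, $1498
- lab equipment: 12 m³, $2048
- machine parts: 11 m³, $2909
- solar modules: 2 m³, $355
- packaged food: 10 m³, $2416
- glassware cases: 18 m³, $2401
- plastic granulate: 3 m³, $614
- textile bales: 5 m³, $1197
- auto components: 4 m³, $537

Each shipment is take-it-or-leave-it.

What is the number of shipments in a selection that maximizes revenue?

The maximum revenue within 57 m³ is 13440.
cable drums + furniture crates + machine parts + solar modules + packaged food + textile bales hits 13440 at 57 m³.
All optima have 6 shipments.

6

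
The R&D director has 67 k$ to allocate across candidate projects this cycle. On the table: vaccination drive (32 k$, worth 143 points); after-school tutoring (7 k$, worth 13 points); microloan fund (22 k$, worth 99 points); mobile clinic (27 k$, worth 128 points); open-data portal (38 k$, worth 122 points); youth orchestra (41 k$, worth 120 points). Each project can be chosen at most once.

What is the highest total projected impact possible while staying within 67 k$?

Greedy by ratio would take after-school tutoring + microloan fund + mobile clinic: 56 k$ used, total 240.
The 22 k$ tied up in microloan fund is better spent on vaccination drive — total rises to 284 (66 k$).
Next best is vaccination drive + mobile clinic at 271 (59 k$) — short by 13.

284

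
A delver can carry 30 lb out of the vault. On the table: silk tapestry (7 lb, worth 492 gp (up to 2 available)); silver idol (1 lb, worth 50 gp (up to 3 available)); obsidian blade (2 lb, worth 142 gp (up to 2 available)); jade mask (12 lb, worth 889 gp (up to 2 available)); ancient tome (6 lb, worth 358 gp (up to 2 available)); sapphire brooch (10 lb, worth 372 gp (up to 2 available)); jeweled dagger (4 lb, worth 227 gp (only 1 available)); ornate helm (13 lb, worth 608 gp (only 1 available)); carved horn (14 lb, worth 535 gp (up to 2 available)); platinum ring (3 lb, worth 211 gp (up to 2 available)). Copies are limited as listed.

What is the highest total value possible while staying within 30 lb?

Ranking by ratio (value/lb): jade mask 74.08, obsidian blade 71.00, platinum ring 70.33, silk tapestry 70.29.
Taking the top-ratio items first gives 2×silver idol + 2×obsidian blade + 2×jade mask for 2162 (30 lb).
Dropping 2×silver idol and 2×obsidian blade frees 6 lb; slotting in 2×platinum ring (6 lb) lifts the total to 2200 at 30 lb.
Nothing else within 30 lb beats 2200.

2200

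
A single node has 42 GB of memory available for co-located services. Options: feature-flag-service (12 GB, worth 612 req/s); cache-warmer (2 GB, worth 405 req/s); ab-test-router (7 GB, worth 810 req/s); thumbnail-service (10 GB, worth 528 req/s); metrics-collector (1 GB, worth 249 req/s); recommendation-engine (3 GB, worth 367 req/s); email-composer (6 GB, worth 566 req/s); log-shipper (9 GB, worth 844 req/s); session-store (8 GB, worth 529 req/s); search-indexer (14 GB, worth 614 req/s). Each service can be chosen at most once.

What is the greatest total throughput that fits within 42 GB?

3855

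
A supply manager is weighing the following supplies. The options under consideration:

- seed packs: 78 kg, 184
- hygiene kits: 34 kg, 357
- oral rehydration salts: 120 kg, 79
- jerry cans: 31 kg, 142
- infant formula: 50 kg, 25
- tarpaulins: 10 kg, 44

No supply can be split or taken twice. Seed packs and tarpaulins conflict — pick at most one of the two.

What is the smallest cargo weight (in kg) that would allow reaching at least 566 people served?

Need the lightest bundle worth ≥ 566.
Taking hygiene kits + jerry cans + infant formula + tarpaulins gives 568 (≥ 566) for 125 kg.
Any bundle with less than 125 kg falls short of 566.

125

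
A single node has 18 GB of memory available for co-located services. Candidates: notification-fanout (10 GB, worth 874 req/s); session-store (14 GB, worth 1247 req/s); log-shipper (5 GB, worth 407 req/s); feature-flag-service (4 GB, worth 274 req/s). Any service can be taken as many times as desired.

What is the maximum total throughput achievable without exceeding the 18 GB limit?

Session-store + feature-flag-service uses 18 of the 18 GB and totals 1521.
No other feasible combination exceeds 1521.

1521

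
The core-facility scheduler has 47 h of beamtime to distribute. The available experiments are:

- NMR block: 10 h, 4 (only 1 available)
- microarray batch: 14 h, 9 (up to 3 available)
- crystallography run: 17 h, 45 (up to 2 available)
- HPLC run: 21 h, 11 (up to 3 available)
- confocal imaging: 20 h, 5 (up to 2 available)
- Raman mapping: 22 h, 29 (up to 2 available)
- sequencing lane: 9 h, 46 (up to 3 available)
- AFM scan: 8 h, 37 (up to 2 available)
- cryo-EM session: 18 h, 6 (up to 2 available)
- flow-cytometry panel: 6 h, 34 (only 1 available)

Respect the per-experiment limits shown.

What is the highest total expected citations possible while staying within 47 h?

Greedy by ratio would take 3×sequencing lane + AFM scan + flow-cytometry panel: 41 h used, total 209.
The 6 h tied up in flow-cytometry panel is better spent on AFM scan — total rises to 212 (43 h).

212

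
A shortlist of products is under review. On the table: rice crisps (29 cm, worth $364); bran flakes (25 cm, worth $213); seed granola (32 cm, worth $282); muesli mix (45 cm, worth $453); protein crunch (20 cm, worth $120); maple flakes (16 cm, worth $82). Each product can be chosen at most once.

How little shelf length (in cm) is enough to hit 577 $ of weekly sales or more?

54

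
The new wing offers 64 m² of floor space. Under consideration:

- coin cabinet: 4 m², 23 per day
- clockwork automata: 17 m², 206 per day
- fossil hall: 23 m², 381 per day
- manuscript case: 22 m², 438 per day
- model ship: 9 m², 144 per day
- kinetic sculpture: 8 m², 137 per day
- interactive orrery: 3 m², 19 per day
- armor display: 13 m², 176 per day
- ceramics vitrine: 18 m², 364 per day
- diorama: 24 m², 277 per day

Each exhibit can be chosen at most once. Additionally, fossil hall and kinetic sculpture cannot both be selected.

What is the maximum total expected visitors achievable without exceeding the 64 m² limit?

By expected visitors per m²: ceramics vitrine 20.22, manuscript case 19.91, kinetic sculpture 17.12, fossil hall 16.57 lead.
A density-first pass picks coin cabinet + manuscript case + model ship + kinetic sculpture + interactive orrery + ceramics vitrine — 1125 at 64 m².
But fossil hall + manuscript case + ceramics vitrine fits in 63 m² and reaches 1183.
Every other selection either busts 64 m² or breaks a pairing rule or fails to beat 1183.

1183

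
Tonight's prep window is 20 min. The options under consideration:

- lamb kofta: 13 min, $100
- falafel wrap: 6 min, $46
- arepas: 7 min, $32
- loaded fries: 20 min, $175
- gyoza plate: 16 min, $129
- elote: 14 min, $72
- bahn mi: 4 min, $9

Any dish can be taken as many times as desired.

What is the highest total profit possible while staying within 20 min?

Best packing: loaded fries — 20 min, 175 total.
No other feasible combination exceeds 175.

175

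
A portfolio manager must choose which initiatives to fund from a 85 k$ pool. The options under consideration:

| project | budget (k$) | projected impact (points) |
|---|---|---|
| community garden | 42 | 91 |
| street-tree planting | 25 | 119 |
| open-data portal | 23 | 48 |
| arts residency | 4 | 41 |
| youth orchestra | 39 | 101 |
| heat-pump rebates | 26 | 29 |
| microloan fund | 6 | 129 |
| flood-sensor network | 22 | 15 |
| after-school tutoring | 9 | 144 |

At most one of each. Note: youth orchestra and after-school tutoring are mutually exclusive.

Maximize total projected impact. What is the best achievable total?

483

Best packing: community garden + street-tree planting + microloan fund + after-school tutoring — 82 k$, 483 total.
Runner-up street-tree planting + open-data portal + arts residency + microloan fund + after-school tutoring tops out at 481.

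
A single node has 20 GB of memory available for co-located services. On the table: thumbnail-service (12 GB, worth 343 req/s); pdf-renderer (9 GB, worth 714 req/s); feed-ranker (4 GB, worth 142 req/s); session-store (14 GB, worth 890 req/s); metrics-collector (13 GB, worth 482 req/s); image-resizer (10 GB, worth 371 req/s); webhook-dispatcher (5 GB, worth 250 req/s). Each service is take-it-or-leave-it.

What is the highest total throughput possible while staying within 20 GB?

1140

Density check — pdf-renderer 79.33, session-store 63.57, webhook-dispatcher 50.00 are the best per GB.
Filling by ratio: pdf-renderer + feed-ranker + webhook-dispatcher for 1106, with 2 GB left unused.
Dropping pdf-renderer and feed-ranker frees 13 GB; slotting in session-store (14 GB) lifts the total to 1140 at 19 GB.
Every other selection either busts 20 GB or fails to beat 1140.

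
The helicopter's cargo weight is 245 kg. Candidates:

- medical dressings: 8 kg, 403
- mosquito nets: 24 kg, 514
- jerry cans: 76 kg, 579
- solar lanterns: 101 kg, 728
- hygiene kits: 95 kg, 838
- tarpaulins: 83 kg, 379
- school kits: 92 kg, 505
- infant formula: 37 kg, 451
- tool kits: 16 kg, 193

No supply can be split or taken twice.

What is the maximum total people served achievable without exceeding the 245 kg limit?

2785

Greedy by ratio would take medical dressings + mosquito nets + hygiene kits + infant formula + tool kits: 180 kg used, total 2399.
The 16 kg tied up in tool kits is better spent on jerry cans — total rises to 2785 (240 kg).
The closest alternative, medical dressings + mosquito nets + solar lanterns + hygiene kits + tool kits, reaches only 2676.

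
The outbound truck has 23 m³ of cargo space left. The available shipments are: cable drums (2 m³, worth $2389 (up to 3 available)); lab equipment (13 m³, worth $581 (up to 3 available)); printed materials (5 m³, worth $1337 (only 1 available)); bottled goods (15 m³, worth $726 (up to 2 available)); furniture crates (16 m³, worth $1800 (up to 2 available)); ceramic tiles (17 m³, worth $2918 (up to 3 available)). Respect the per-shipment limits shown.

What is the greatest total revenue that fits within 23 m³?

10085

Greedy by ratio would take 3×cable drums + printed materials: 11 m³ used, total 8504.
Replace printed materials with ceramic tiles: the trade gains 1581 net, giving 10085 at 23 m³.
Nothing else within 23 m³ beats 10085.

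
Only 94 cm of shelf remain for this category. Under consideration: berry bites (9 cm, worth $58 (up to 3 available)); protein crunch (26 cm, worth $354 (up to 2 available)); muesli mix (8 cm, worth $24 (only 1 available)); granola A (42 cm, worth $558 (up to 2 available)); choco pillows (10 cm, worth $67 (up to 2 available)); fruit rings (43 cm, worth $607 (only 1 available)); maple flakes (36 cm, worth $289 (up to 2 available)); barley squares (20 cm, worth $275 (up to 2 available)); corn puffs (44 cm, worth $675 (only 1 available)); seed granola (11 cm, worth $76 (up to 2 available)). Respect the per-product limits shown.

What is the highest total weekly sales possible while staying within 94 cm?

A density-first pass picks fruit rings + corn puffs — 1282 at 87 cm.
Dropping fruit rings frees 43 cm; slotting in protein crunch + barley squares (46 cm) lifts the total to 1304 at 90 cm.

1304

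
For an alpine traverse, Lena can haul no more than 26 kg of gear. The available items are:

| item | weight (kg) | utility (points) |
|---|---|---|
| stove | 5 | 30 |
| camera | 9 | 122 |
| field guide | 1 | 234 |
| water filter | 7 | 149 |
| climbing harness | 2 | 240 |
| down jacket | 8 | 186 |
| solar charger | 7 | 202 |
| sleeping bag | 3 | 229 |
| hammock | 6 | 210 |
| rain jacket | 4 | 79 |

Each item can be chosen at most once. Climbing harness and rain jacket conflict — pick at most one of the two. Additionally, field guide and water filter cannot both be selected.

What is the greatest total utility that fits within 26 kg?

1145

Taking stove + field guide + climbing harness + solar charger + sleeping bag + hammock: 24 kg used, 1145 in utility.
Runner-up stove + field guide + climbing harness + down jacket + sleeping bag + hammock tops out at 1129.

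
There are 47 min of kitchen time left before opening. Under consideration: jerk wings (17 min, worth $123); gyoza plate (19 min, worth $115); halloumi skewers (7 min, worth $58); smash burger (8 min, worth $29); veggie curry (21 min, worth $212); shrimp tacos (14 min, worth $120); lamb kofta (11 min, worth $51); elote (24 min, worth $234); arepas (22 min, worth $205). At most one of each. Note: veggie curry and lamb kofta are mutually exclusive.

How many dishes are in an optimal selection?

2

Optimal total is 446.
veggie curry + elote hits 446 at 45 min.
Every optimal selection uses 2 dishes.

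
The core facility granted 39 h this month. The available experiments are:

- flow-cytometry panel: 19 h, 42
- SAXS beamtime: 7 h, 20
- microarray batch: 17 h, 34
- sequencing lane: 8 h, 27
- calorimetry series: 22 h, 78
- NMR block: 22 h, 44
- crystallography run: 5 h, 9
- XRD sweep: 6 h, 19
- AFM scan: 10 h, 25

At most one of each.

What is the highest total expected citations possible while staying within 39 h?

125

Filling by ratio: sequencing lane + calorimetry series + XRD sweep for 124, with 3 h left unused.
Replace XRD sweep with SAXS beamtime: the trade gains 1 net, giving 125 at 37 h.
An exhaustive check of the 512 subsets confirms 125.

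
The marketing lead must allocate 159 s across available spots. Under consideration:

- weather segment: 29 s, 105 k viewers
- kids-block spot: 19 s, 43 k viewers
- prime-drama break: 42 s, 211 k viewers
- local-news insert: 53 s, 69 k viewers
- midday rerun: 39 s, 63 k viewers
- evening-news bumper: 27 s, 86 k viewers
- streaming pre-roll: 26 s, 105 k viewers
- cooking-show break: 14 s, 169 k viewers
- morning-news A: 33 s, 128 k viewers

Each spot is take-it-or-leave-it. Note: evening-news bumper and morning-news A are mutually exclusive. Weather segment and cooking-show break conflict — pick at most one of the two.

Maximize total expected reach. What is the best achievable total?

676

Taking prime-drama break + midday rerun + streaming pre-roll + cooking-show break + morning-news A: 154 s used, 676 in expected reach.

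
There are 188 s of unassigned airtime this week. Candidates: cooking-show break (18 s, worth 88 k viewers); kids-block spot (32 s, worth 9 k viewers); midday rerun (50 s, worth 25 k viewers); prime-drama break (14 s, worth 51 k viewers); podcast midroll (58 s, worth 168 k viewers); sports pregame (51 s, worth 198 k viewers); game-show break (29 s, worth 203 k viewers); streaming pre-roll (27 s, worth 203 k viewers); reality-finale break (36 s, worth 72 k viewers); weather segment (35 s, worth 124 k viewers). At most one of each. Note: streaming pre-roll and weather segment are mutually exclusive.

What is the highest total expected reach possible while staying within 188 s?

860

Taking cooking-show break + podcast midroll + sports pregame + game-show break + streaming pre-roll: 183 s used, 860 in expected reach.
Every other selection either busts 188 s or breaks a pairing rule or fails to beat 860.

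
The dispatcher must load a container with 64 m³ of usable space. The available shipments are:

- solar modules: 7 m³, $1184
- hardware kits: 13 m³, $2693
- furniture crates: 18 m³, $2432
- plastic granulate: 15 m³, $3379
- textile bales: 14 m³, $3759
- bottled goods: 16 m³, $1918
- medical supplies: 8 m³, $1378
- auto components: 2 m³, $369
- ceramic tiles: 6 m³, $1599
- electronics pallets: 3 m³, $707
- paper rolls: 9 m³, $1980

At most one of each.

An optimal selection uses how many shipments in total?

6

Optimal total is 14594.
One optimal bundle: solar modules + hardware kits + plastic granulate + textile bales + ceramic tiles + paper rolls (64 m³).
Every optimal selection uses 6 shipments.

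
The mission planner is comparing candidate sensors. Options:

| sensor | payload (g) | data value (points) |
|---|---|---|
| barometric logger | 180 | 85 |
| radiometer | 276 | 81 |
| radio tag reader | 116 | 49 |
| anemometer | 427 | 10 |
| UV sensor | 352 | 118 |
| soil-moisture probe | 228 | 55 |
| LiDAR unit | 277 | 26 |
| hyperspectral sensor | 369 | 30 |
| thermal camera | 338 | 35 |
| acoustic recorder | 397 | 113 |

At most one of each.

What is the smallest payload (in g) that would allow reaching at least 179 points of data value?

524

Need the lightest bundle worth ≥ 179.
Taking barometric logger + radio tag reader + soil-moisture probe gives 189 (≥ 179) for 524 g.
No combination under 524 g hits 179.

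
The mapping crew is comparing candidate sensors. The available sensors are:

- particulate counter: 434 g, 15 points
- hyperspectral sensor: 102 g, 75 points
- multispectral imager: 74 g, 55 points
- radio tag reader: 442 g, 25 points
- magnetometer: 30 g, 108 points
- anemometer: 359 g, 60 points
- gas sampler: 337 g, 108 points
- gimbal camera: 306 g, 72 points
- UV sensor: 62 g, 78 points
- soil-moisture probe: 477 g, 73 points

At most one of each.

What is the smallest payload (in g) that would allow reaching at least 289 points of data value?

Look for the lowest-payload combination reaching 289.
hyperspectral sensor + multispectral imager + magnetometer + UV sensor reaches 316 using 268 g.
Below 268 g the best achievable stays under 289.

268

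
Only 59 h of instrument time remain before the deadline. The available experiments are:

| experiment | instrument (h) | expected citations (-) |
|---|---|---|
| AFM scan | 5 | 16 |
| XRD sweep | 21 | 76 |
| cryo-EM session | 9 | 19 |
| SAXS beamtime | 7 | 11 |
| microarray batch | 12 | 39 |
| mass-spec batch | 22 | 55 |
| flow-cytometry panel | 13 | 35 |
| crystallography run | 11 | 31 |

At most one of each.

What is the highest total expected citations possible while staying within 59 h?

181

Ranking by ratio (expected citations/h): XRD sweep 3.62, microarray batch 3.25, AFM scan 3.20, crystallography run 2.82.
The ratio ordering already packs tightly: AFM scan + XRD sweep + cryo-EM session + microarray batch + crystallography run, 58 h, 181.
XRD sweep + microarray batch + flow-cytometry panel + crystallography run (57 h) also reaches 181 — a tie, but nothing goes higher.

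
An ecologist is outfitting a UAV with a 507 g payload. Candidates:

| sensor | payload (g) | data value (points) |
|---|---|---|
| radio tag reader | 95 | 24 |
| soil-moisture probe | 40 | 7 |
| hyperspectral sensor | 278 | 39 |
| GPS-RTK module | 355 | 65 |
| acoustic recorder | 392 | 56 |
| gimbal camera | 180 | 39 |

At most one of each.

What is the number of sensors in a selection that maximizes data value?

Optimal total is 96.
For example radio tag reader + soil-moisture probe + GPS-RTK module achieves it, using 490 g.
Any selection reaching 96 contains exactly 3 sensors.

3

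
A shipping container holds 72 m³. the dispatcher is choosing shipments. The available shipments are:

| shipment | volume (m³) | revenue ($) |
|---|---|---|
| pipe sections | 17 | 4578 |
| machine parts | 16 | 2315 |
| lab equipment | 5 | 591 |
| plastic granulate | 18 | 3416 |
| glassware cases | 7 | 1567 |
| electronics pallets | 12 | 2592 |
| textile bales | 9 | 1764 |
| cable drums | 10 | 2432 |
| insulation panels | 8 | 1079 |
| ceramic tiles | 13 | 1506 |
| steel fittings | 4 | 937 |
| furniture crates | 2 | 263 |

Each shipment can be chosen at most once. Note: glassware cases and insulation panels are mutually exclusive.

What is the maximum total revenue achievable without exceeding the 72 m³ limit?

15982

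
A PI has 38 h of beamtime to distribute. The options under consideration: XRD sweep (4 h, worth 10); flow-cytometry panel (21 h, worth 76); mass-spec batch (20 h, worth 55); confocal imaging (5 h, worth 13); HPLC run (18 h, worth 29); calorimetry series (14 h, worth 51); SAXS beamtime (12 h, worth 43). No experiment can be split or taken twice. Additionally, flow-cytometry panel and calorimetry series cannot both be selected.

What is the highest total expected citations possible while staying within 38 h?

Flow-cytometry panel + confocal imaging + SAXS beamtime uses 38 of the 38 h and totals 132.
Nothing else feasible within 38 h beats 132.

132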